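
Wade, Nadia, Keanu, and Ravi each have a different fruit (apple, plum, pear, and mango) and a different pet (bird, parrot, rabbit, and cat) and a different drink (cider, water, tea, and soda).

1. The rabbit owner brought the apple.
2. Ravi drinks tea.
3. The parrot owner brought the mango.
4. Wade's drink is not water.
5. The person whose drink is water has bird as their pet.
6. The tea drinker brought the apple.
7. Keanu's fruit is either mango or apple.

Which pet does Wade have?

cat

With clues 1–5, bird is impossible for Wade's pet.
With clues 1–6, rabbit is impossible for Wade's pet.
With clues 1–7, parrot is impossible for Wade's pet.
That leaves cat.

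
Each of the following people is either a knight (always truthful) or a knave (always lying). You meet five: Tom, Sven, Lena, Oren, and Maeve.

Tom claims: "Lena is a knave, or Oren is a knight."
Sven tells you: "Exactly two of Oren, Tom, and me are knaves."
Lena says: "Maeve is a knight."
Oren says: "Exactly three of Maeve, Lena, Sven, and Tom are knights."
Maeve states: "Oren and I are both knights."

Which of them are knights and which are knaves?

Consider Tom. Suppose Tom is a knave.
Then no assignment of the remaining roles makes every statement match its speaker's type — contradiction.
So Tom is a knight.
Consider Sven. Suppose Sven is a knight.
Then Sven's own statement would have to be true, but it can't be — contradiction.
So Sven is a knave.
Consider Lena. Suppose Lena is a knave.
Then no assignment of the remaining roles makes every statement match its speaker's type — contradiction.
So Lena is a knight.
Consider Oren. Suppose Oren is a knave.
Then Tom's statement comes out false, contradicting Tom being a knight.
So Oren is a knight.
Consider Maeve. Suppose Maeve is a knave.
Then Lena's statement comes out false, contradicting Lena being a knight.
So Maeve is a knight.

Tom: knight, Sven: knave, Lena: knight, Oren: knight, Maeve: knight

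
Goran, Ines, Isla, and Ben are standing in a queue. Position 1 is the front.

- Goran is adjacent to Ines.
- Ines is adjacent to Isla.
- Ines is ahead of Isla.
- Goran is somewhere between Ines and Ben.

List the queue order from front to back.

Ben, Goran, Ines, Isla

From clues 1–2: Ines is in {2,3}.
From clues 1–3: Goran is in {1,2}.
From clues 1–4: Ben → position 1, Goran → position 2, Ines → position 3, Isla → position 4.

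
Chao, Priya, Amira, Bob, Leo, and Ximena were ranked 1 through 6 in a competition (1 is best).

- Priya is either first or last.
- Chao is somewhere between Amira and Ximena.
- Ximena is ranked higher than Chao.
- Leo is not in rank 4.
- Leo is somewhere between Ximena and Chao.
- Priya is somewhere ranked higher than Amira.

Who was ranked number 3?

With clue 1, Priya is ruled out for rank 3.
With clues 1–5, Amira and Ximena are ruled out for rank 3.
With clues 1–6, Bob and Chao are ruled out for rank 3.
So rank 3 is Leo.

Leo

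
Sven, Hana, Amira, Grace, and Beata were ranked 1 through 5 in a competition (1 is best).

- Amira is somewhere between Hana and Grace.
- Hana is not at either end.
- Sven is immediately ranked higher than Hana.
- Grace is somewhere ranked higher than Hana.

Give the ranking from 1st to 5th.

Grace, Amira, Sven, Hana, Beata

From clue 1: Amira is in {2,3,4}.
From clues 1–2: Hana is in {2,3,4}.
From clues 1–3: Sven is in {1,2,3}.
From clues 1–4: Grace → rank 1, Amira → rank 2, Sven → rank 3, Hana → rank 4, Beata → rank 5.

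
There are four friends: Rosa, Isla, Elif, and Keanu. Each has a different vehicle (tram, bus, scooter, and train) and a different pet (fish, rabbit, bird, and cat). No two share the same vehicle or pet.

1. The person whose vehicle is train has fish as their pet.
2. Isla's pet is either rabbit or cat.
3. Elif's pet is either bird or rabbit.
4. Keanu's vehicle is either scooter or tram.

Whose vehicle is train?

Rosa

With clues 1–2, Isla is impossible for the one with vehicle train.
With clues 1–3, Elif is impossible for the one with vehicle train.
With clues 1–4, Keanu is impossible for the one with vehicle train.
That leaves Rosa.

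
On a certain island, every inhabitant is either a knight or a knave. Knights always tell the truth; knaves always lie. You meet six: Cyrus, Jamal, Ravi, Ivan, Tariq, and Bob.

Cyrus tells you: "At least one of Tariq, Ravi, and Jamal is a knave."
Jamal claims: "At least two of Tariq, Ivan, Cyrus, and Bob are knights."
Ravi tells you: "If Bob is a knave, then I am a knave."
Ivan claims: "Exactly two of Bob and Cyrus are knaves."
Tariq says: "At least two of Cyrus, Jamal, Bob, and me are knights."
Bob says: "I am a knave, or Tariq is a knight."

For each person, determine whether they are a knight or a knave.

Consider Cyrus. Suppose Cyrus is a knight.
Then no assignment of the remaining roles makes every statement match its speaker's type — contradiction.
So Cyrus is a knave.
Consider Jamal. Suppose Jamal is a knave.
Then Cyrus's statement comes out true, contradicting Cyrus being a knave.
So Jamal is a knight.
Consider Ravi. Suppose Ravi is a knave.
Then Cyrus's statement comes out true, contradicting Cyrus being a knave.
So Ravi is a knight.
Consider Ivan. Suppose Ivan is a knight.
Then no assignment of the remaining roles makes every statement match its speaker's type — contradiction.
So Ivan is a knave.
Consider Tariq. Suppose Tariq is a knave.
Then Cyrus's statement comes out true, contradicting Cyrus being a knave.
So Tariq is a knight.
With that fixed, Bob's statement is true, so Bob is a knight.

Cyrus: knave, Jamal: knight, Ravi: knight, Ivan: knave, Tariq: knight, Bob: knight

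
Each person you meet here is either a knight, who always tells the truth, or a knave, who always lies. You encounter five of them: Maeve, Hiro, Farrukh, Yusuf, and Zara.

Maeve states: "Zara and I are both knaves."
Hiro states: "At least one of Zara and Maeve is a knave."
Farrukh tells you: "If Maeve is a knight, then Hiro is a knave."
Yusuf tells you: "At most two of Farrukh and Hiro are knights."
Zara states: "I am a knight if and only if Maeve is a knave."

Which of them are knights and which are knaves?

Regardless of anyone's role, Yusuf's statement is true, so Yusuf is a knight.
Consider Maeve. Suppose Maeve is a knight.
Then Maeve's own statement would have to be true, but it can't be — contradiction.
So Maeve is a knave.
With that fixed, Hiro's statement is true, so Hiro is a knight.
With that fixed, Farrukh's statement is true, so Farrukh is a knight.
Consider Zara. Suppose Zara is a knave.
Then Maeve's statement comes out true, contradicting Maeve being a knave.
So Zara is a knight.

Maeve: knave, Hiro: knight, Farrukh: knight, Yusuf: knight, Zara: knight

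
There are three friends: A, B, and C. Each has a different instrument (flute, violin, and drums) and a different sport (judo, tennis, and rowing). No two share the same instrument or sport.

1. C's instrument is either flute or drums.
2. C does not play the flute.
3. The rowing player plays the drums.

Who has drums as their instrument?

C

With clues 1–2, A and B are impossible for the one with instrument drums.
That leaves C.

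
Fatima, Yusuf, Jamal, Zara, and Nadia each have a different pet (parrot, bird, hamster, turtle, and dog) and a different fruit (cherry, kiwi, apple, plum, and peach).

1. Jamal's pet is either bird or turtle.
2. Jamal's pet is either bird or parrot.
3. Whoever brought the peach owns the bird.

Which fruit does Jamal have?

peach

With clues 1–3, apple, cherry, kiwi, and plum are impossible for Jamal's fruit.
That leaves peach.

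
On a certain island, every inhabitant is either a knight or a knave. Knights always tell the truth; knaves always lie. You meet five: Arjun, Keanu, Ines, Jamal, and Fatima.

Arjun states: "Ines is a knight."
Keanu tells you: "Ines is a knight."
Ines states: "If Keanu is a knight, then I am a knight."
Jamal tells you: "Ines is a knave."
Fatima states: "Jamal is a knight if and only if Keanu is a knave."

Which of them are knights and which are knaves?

Consider Arjun. Suppose Arjun is a knave.
Then no assignment of the remaining roles makes every statement match its speaker's type — contradiction.
So Arjun is a knight.
Consider Keanu. Suppose Keanu is a knave.
Then no assignment of the remaining roles makes every statement match its speaker's type — contradiction.
So Keanu is a knight.
Consider Ines. Suppose Ines is a knave.
Then Arjun's statement comes out false, contradicting Arjun being a knight.
So Ines is a knight.
With that fixed, Jamal's statement is false, so Jamal is a knave.
With that fixed, Fatima's statement is true, so Fatima is a knight.

Arjun: knight, Keanu: knight, Ines: knight, Jamal: knave, Fatima: knight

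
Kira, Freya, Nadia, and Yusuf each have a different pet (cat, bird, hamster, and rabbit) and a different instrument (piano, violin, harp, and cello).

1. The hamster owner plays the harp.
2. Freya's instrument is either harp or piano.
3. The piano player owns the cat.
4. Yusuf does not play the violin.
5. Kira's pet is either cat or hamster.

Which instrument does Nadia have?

violin

With clues 1–5, cello, harp, and piano are impossible for Nadia's instrument.
That leaves violin.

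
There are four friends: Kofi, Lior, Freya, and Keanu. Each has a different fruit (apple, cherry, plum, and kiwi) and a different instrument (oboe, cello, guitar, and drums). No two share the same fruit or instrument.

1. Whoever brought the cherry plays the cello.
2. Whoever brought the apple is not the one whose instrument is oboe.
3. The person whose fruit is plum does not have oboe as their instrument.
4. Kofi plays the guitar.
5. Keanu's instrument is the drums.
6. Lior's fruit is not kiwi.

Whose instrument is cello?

With clues 1–4, Kofi is impossible for the one with instrument cello.
With clues 1–5, Keanu is impossible for the one with instrument cello.
With clues 1–6, Freya is impossible for the one with instrument cello.
That leaves Lior.

Lior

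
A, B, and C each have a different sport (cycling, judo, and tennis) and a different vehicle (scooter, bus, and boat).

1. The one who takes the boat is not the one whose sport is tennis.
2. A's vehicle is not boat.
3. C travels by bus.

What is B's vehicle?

boat

With clues 1–3, bus and scooter are impossible for B's vehicle.
That leaves boat.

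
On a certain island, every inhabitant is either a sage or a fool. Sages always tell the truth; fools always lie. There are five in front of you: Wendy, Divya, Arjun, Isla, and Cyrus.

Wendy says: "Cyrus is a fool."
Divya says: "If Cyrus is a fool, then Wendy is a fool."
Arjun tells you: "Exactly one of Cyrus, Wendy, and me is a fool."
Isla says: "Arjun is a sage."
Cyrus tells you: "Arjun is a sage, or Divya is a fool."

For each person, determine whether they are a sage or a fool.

Wendy: fool, Divya: sage, Arjun: sage, Isla: sage, Cyrus: sage

Consider Wendy. Suppose Wendy is a sage.
Then no assignment of the remaining roles makes every statement match its speaker's type — contradiction.
So Wendy is a fool.
With that fixed, Divya's statement is true, so Divya is a sage.
Consider Arjun. Suppose Arjun is a fool.
Then no assignment of the remaining roles makes every statement match its speaker's type — contradiction.
So Arjun is a sage.
With that fixed, Isla's statement is true, so Isla is a sage.
With that fixed, Cyrus's statement is true, so Cyrus is a sage.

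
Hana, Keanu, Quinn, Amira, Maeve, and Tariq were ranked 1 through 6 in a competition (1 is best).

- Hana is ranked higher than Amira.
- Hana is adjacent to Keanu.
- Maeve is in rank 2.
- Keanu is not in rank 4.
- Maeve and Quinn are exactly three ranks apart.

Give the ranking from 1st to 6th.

From clue 1: Hana is in {1,2,3,4,5}.
From clues 1–2: Amira is in {3,4,5,6}.
From clues 1–3: Maeve → rank 2.
From clues 1–4: Hana → rank 4.
From clues 1–5: Tariq → rank 1, Keanu → rank 3, Quinn → rank 5, Amira → rank 6.

Tariq, Maeve, Keanu, Hana, Quinn, Amira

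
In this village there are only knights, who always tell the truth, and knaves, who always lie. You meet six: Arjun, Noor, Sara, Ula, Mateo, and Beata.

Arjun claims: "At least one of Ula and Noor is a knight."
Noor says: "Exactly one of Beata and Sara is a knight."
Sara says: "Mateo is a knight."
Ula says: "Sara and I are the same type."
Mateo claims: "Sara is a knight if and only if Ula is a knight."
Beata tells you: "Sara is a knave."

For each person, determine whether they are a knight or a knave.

Consider Arjun. Suppose Arjun is a knave.
Then no assignment of the remaining roles makes every statement match its speaker's type — contradiction.
So Arjun is a knight.
Consider Noor. Suppose Noor is a knave.
Then no assignment of the remaining roles makes every statement match its speaker's type — contradiction.
So Noor is a knight.
Consider Sara. Suppose Sara is a knave.
Then whichever role Ula has, Ula's statement has the wrong truth value — contradiction.
So Sara is a knight.
With that fixed, Beata's statement is false, so Beata is a knave.
Consider Ula. Suppose Ula is a knave.
Then no assignment of the remaining roles makes every statement match its speaker's type — contradiction.
So Ula is a knight.
With that fixed, Mateo's statement is true, so Mateo is a knight.

Arjun: knight, Noor: knight, Sara: knight, Ula: knight, Mateo: knight, Beata: knave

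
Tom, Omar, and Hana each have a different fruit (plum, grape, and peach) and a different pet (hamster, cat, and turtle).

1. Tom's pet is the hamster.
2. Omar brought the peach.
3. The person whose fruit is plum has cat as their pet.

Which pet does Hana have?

Clue 1 rules out hamster for Hana's pet.
With clues 1–3, turtle is impossible for Hana's pet.
That leaves cat.

cat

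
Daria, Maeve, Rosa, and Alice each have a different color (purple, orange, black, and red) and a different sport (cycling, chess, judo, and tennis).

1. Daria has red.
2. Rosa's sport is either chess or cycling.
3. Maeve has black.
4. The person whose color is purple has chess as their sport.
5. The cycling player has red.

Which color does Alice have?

orange

Clue 1 rules out red for Alice's color.
With clues 1–3, black is impossible for Alice's color.
With clues 1–5, purple is impossible for Alice's color.
That leaves orange.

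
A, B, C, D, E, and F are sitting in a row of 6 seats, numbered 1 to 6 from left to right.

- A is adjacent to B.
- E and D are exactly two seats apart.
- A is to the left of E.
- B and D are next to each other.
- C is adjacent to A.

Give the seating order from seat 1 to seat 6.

From clues 1–3: A is in {1,2,3}.
From clues 1–4: A is in {1,2}.
From clues 1–5: C → seat 1, A → seat 2, B → seat 3, D → seat 4, F → seat 5, E → seat 6.

C, A, B, D, F, E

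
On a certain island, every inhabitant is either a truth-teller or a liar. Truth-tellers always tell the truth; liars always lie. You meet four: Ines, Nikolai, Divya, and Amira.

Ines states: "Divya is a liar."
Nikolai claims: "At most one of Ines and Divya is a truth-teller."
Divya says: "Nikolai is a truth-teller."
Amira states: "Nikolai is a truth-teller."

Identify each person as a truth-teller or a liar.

Ines: liar, Nikolai: truth-teller, Divya: truth-teller, Amira: truth-teller

Consider Ines. Suppose Ines is a truth-teller.
Then no assignment of the remaining roles makes every statement match its speaker's type — contradiction.
So Ines is a liar.
With that fixed, Nikolai's statement is true, so Nikolai is a truth-teller.
With that fixed, Divya's statement is true, so Divya is a truth-teller.
With that fixed, Amira's statement is true, so Amira is a truth-teller.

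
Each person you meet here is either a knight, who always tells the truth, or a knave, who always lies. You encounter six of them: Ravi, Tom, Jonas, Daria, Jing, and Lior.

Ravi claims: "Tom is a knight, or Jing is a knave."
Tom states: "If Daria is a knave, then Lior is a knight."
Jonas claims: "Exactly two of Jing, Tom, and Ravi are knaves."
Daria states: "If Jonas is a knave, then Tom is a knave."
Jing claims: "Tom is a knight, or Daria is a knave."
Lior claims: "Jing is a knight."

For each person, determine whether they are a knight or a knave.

Ravi: knight, Tom: knight, Jonas: knave, Daria: knave, Jing: knight, Lior: knight

Consider Ravi. Suppose Ravi is a knave.
Then no assignment of the remaining roles makes every statement match its speaker's type — contradiction.
So Ravi is a knight.
Consider Tom. Suppose Tom is a knave.
Then no assignment of the remaining roles makes every statement match its speaker's type — contradiction.
So Tom is a knight.
With that fixed, Jonas's statement is false, so Jonas is a knave.
With that fixed, Daria's statement is false, so Daria is a knave.
With that fixed, Jing's statement is true, so Jing is a knight.
With that fixed, Lior's statement is true, so Lior is a knight.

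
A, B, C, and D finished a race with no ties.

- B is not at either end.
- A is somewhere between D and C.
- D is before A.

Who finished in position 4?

C

With clue 1, B is ruled out for place 4.
With clues 1–2, A is ruled out for place 4.
With clues 1–3, D is ruled out for place 4.
So place 4 is C.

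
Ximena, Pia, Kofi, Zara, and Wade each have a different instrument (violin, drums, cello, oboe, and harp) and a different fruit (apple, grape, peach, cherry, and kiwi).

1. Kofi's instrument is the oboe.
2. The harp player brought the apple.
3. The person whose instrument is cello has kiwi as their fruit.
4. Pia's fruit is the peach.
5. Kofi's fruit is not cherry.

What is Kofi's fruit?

With clues 1–2, apple is impossible for Kofi's fruit.
With clues 1–3, kiwi is impossible for Kofi's fruit.
With clues 1–4, peach is impossible for Kofi's fruit.
With clues 1–5, cherry is impossible for Kofi's fruit.
That leaves grape.

grape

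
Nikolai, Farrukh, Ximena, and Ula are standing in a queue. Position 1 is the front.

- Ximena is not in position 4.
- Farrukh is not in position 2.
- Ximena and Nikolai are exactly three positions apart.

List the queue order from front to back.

Ximena, Ula, Farrukh, Nikolai

From clue 1: Ximena is in {1,2,3}.
From clues 1–2: Farrukh is in {1,3,4}.
From clues 1–3: Ximena → position 1, Ula → position 2, Farrukh → position 3, Nikolai → position 4.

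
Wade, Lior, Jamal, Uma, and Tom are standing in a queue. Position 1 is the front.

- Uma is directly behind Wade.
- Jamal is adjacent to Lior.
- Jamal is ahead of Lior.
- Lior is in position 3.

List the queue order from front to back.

From clue 1: Wade is in {1,2,3,4}.
From clues 1–2: Tom is in {1,3,5}.
From clues 1–4: Tom → position 1, Jamal → position 2, Lior → position 3, Wade → position 4, Uma → position 5.

Tom, Jamal, Lior, Wade, Uma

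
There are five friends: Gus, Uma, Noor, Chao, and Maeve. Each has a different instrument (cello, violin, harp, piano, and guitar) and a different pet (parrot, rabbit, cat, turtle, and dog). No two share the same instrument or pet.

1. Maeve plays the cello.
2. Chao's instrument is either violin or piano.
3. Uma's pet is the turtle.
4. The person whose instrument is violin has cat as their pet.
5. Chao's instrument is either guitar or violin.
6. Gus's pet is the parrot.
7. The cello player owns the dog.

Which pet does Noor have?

rabbit

With clues 1–3, turtle is impossible for Noor's pet.
With clues 1–5, cat is impossible for Noor's pet.
With clues 1–6, parrot is impossible for Noor's pet.
With clues 1–7, dog is impossible for Noor's pet.
That leaves rabbit.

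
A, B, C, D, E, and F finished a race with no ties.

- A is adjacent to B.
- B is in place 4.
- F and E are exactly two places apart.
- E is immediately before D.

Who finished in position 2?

With clues 1–2, A and B are ruled out for place 2.
With clues 1–3, E and F are ruled out for place 2.
With clues 1–4, C is ruled out for place 2.
So place 2 is D.

D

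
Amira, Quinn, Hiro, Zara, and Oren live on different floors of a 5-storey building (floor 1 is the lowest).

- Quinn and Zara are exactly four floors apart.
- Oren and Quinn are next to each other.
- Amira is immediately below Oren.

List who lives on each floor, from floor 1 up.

Zara, Hiro, Amira, Oren, Quinn

From clue 1: Quinn is in {1,5}.
From clues 1–3: Zara → floor 1, Hiro → floor 2, Amira → floor 3, Oren → floor 4, Quinn → floor 5.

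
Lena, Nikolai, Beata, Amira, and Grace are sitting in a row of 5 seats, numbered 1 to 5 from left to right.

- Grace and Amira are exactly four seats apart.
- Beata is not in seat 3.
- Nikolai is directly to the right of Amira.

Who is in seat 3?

Lena

With clue 1, Amira and Grace are ruled out for seat 3.
With clues 1–2, Beata is ruled out for seat 3.
With clues 1–3, Nikolai is ruled out for seat 3.
So seat 3 is Lena.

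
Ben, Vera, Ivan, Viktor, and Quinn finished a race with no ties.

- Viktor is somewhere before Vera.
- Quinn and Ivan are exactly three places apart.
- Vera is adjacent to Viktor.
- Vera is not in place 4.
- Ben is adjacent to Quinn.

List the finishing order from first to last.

Ivan, Viktor, Vera, Quinn, Ben

From clue 1: Vera is in {2,3,4,5}.
From clues 1–2: Vera is in {3,4,5}.
From clues 1–3: Ben is in {1,5}.
From clues 1–4: Viktor → place 2, Vera → place 3, Ben → place 5.
From clues 1–5: Ivan → place 1, Quinn → place 4.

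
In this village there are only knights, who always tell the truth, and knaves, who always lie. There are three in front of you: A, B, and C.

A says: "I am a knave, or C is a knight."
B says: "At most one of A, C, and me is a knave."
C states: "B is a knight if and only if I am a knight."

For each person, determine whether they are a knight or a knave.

A: knight, B: knight, C: knight

Consider A. Suppose A is a knave.
Then A's own statement would have to be false, but it can't be — contradiction.
So A is a knight.
Consider B. Suppose B is a knave.
Then whichever role C has, C's statement has the wrong truth value — contradiction.
So B is a knight.
Consider C. Suppose C is a knave.
Then A's statement comes out false, contradicting A being a knight.
So C is a knight.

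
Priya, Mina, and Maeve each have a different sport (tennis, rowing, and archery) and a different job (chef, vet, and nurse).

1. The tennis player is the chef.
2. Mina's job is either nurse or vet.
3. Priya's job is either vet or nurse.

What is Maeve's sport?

With clues 1–3, archery and rowing are impossible for Maeve's sport.
That leaves tennis.

tennis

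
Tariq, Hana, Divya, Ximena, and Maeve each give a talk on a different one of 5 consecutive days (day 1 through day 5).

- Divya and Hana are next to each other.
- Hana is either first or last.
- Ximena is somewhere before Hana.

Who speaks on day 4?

Divya

With clues 1–2, Hana is ruled out for day 4.
With clues 1–3, Maeve, Tariq, and Ximena are ruled out for day 4.
So day 4 is Divya.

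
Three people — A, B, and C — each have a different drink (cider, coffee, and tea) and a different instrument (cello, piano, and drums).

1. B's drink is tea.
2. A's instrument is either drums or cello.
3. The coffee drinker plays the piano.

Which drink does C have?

Clue 1 rules out tea for C's drink.
With clues 1–3, cider is impossible for C's drink.
That leaves coffee.

coffee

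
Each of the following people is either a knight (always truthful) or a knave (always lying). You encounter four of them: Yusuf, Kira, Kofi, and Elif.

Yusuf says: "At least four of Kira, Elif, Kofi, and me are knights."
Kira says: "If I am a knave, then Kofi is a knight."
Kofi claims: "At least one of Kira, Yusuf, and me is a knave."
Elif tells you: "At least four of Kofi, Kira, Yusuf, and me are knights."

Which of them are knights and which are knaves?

Yusuf: knave, Kira: knight, Kofi: knight, Elif: knave

Consider Yusuf. Suppose Yusuf is a knight.
Then no assignment of the remaining roles makes every statement match its speaker's type — contradiction.
So Yusuf is a knave.
With that fixed, Kofi's statement is true, so Kofi is a knight.
With that fixed, Elif's statement is false, so Elif is a knave.
With that fixed, Kira's statement is true, so Kira is a knight.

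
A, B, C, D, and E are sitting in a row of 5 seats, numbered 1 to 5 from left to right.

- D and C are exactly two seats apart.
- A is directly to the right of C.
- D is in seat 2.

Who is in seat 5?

A

With clues 1–2, C is ruled out for seat 5.
With clues 1–3, B, D, and E are ruled out for seat 5.
So seat 5 is A.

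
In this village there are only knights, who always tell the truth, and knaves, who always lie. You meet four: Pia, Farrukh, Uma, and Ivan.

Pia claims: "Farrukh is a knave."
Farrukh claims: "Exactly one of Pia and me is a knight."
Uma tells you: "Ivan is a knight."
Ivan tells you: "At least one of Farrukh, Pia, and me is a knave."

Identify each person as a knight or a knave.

Consider Pia. Suppose Pia is a knight.
Then whichever role Farrukh has, Farrukh's statement has the wrong truth value — contradiction.
So Pia is a knave.
With that fixed, Ivan's statement is true, so Ivan is a knight.
With that fixed, Uma's statement is true, so Uma is a knight.
Consider Farrukh. Suppose Farrukh is a knave.
Then Pia's statement comes out true, contradicting Pia being a knave.
So Farrukh is a knight.

Pia: knave, Farrukh: knight, Uma: knight, Ivan: knight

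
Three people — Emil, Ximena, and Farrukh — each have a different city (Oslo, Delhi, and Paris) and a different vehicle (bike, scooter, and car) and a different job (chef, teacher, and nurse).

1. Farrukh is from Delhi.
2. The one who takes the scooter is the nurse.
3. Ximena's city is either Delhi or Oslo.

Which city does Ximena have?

Oslo

Clue 1 rules out Delhi for Ximena's city.
With clues 1–3, Paris is impossible for Ximena's city.
That leaves Oslo.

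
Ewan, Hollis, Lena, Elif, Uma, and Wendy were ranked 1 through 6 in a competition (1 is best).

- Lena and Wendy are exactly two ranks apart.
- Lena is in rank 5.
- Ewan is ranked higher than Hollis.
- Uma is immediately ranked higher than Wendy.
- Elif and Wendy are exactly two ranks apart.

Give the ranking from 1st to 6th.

Elif, Uma, Wendy, Ewan, Lena, Hollis

From clues 1–2: Wendy → rank 3, Lena → rank 5.
From clues 1–3: Ewan is in {1,2,4}.
From clues 1–4: Uma → rank 2.
From clues 1–5: Elif → rank 1, Ewan → rank 4, Hollis → rank 6.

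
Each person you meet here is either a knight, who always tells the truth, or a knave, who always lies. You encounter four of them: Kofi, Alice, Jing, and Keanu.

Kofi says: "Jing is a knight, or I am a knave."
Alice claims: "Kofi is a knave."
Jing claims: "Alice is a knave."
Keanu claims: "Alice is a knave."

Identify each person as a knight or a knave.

Kofi: knight, Alice: knave, Jing: knight, Keanu: knight

Consider Kofi. Suppose Kofi is a knave.
Then Kofi's own statement would have to be false, but it can't be — contradiction.
So Kofi is a knight.
With that fixed, Alice's statement is false, so Alice is a knave.
With that fixed, Jing's statement is true, so Jing is a knight.
With that fixed, Keanu's statement is true, so Keanu is a knight.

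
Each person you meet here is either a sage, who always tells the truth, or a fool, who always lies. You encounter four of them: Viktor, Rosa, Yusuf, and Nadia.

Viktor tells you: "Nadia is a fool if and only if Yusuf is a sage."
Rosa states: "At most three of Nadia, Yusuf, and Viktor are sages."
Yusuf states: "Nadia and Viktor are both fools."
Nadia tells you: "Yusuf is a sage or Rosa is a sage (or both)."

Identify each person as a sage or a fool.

Viktor: sage, Rosa: sage, Yusuf: fool, Nadia: sage

Regardless of anyone's role, Rosa's statement is true, so Rosa is a sage.
With that fixed, Nadia's statement is true, so Nadia is a sage.
With that fixed, Yusuf's statement is false, so Yusuf is a fool.
With that fixed, Viktor's statement is true, so Viktor is a sage.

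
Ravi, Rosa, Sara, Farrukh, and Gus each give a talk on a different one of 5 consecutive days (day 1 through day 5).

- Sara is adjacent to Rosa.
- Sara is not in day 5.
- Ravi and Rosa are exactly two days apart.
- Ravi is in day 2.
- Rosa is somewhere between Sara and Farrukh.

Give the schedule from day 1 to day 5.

From clues 1–2: Sara is in {1,2,3,4}.
From clues 1–4: Ravi → day 2, Sara → day 3, Rosa → day 4.
From clues 1–5: Gus → day 1, Farrukh → day 5.

Gus, Ravi, Sara, Rosa, Farrukh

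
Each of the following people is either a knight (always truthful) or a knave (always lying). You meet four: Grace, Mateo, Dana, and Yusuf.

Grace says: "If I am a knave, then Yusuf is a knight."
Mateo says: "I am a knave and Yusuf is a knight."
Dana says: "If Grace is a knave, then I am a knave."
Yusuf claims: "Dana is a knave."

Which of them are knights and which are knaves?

Grace: knight, Mateo: knave, Dana: knight, Yusuf: knave

Consider Grace. Suppose Grace is a knave.
Then whichever role Dana has, Dana's statement has the wrong truth value — contradiction.
So Grace is a knight.
With that fixed, Dana's statement is true, so Dana is a knight.
With that fixed, Yusuf's statement is false, so Yusuf is a knave.
With that fixed, Mateo's statement is false, so Mateo is a knave.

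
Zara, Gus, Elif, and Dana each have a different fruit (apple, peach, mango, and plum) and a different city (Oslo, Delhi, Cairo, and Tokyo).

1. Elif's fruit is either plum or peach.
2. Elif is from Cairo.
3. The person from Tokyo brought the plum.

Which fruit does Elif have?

peach

Clue 1 rules out apple and mango for Elif's fruit.
With clues 1–3, plum is impossible for Elif's fruit.
That leaves peach.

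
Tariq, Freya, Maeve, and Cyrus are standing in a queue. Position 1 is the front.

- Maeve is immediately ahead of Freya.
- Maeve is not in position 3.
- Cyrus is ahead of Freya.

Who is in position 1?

With clue 1, Freya is ruled out for position 1.
With clues 1–3, Maeve and Tariq are ruled out for position 1.
So position 1 is Cyrus.

Cyrus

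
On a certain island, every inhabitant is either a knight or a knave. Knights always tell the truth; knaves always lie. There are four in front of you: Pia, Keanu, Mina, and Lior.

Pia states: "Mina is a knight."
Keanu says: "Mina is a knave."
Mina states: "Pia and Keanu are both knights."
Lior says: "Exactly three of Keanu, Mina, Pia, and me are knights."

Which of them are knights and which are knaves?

Pia: knave, Keanu: knight, Mina: knave, Lior: knave

Consider Pia. Suppose Pia is a knight.
Then no assignment of the remaining roles makes every statement match its speaker's type — contradiction.
So Pia is a knave.
With that fixed, Mina's statement is false, so Mina is a knave.
With that fixed, Lior's statement is false, so Lior is a knave.
With that fixed, Keanu's statement is true, so Keanu is a knight.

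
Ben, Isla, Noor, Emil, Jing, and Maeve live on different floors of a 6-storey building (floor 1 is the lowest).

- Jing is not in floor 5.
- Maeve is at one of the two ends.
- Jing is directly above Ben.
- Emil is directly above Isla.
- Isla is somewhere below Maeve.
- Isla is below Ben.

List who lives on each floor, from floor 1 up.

From clue 1: Jing is in {1,2,3,4,6}.
From clues 1–2: Maeve is in {1,6}.
From clues 1–5: Maeve → floor 6.
From clues 1–6: Isla → floor 1, Emil → floor 2, Ben → floor 3, Jing → floor 4, Noor → floor 5.

Isla, Emil, Ben, Jing, Noor, Maeve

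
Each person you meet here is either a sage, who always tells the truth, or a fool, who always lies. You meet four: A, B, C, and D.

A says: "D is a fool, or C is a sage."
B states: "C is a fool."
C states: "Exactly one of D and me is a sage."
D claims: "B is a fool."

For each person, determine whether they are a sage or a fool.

Consider A. Suppose A is a fool.
Then no assignment of the remaining roles makes every statement match its speaker's type — contradiction.
So A is a sage.
Consider B. Suppose B is a fool.
Then no assignment of the remaining roles makes every statement match its speaker's type — contradiction.
So B is a sage.
With that fixed, D's statement is false, so D is a fool.
Consider C. Suppose C is a sage.
Then B's statement comes out false, contradicting B being a sage.
So C is a fool.

A: sage, B: sage, C: fool, D: fool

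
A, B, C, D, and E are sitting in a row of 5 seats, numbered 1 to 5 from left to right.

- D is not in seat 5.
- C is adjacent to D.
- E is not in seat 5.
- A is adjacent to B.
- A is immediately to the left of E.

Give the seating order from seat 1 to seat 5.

From clue 1: D is in {1,2,3,4}.
From clues 1–4: E is in {1,3}.
From clues 1–5: B → seat 1, A → seat 2, E → seat 3, D → seat 4, C → seat 5.

B, A, E, D, C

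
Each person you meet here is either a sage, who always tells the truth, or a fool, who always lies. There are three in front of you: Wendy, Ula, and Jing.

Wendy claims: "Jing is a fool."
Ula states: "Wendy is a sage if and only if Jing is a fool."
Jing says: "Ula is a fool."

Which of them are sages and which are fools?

Wendy: sage, Ula: sage, Jing: fool

Consider Wendy. Suppose Wendy is a fool.
Then no assignment of the remaining roles makes every statement match its speaker's type — contradiction.
So Wendy is a sage.
Consider Ula. Suppose Ula is a fool.
Then no assignment of the remaining roles makes every statement match its speaker's type — contradiction.
So Ula is a sage.
With that fixed, Jing's statement is false, so Jing is a fool.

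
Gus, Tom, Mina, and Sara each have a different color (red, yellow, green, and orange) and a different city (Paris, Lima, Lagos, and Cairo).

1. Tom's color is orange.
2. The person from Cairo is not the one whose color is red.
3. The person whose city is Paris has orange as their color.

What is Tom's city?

With clues 1–3, Cairo, Lagos, and Lima are impossible for Tom's city.
That leaves Paris.

Paris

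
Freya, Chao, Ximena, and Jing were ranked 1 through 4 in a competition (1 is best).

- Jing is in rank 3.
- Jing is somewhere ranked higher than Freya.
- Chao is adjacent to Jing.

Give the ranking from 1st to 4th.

From clue 1: Jing → rank 3.
From clues 1–2: Freya → rank 4.
From clues 1–3: Ximena → rank 1, Chao → rank 2.

Ximena, Chao, Jing, Freya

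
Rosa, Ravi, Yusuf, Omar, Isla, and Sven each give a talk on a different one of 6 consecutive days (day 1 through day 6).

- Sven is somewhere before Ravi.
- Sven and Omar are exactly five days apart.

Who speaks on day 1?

Sven

With clue 1, Ravi is ruled out for day 1.
With clues 1–2, Isla, Omar, Rosa, and Yusuf are ruled out for day 1.
So day 1 is Sven.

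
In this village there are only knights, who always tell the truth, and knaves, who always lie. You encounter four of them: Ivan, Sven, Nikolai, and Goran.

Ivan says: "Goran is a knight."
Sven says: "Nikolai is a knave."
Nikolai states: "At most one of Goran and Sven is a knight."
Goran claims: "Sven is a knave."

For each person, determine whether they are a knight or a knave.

Ivan: knight, Sven: knave, Nikolai: knight, Goran: knight

Consider Ivan. Suppose Ivan is a knave.
Then no assignment of the remaining roles makes every statement match its speaker's type — contradiction.
So Ivan is a knight.
Consider Sven. Suppose Sven is a knight.
Then no assignment of the remaining roles makes every statement match its speaker's type — contradiction.
So Sven is a knave.
With that fixed, Nikolai's statement is true, so Nikolai is a knight.
With that fixed, Goran's statement is true, so Goran is a knight.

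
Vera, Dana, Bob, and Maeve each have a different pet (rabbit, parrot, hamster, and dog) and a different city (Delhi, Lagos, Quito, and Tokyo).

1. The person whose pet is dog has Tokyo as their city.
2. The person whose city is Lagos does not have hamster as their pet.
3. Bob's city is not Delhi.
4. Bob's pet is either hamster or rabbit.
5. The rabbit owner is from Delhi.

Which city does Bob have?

With clues 1–3, Delhi is impossible for Bob's city.
With clues 1–4, Tokyo is impossible for Bob's city.
With clues 1–5, Lagos is impossible for Bob's city.
That leaves Quito.

Quito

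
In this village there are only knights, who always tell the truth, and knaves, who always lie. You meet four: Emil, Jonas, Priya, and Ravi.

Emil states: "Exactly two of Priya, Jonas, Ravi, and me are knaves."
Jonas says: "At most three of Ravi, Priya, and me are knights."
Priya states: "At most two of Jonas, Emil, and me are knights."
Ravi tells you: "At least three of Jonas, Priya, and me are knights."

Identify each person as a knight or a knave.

Emil: knave, Jonas: knight, Priya: knight, Ravi: knight

Regardless of anyone's role, Jonas's statement is true, so Jonas is a knight.
Consider Emil. Suppose Emil is a knight.
Then whichever role Priya has, Priya's statement has the wrong truth value — contradiction.
So Emil is a knave.
With that fixed, Priya's statement is true, so Priya is a knight.
Consider Ravi. Suppose Ravi is a knave.
Then Emil's statement comes out true, contradicting Emil being a knave.
So Ravi is a knight.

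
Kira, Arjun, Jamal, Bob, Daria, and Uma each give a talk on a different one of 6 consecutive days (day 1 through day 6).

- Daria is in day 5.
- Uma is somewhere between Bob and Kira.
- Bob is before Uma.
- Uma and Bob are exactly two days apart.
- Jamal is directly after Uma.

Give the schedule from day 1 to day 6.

Bob, Arjun, Uma, Jamal, Daria, Kira

From clue 1: Daria → day 5.
From clues 1–2: Uma is in {2,3,4}.
From clues 1–3: Kira is in {3,4,6}.
From clues 1–4: Kira is in {4,6}.
From clues 1–5: Bob → day 1, Arjun → day 2, Uma → day 3, Jamal → day 4, Kira → day 6.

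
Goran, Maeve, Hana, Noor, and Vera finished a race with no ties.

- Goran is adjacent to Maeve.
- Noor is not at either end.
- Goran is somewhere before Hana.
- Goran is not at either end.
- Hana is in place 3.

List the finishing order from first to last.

From clues 1–2: Noor is in {2,3,4}.
From clues 1–3: Hana is in {3,4,5}.
From clues 1–4: Goran is in {2,3,4}.
From clues 1–5: Maeve → place 1, Goran → place 2, Hana → place 3, Noor → place 4, Vera → place 5.

Maeve, Goran, Hana, Noor, Vera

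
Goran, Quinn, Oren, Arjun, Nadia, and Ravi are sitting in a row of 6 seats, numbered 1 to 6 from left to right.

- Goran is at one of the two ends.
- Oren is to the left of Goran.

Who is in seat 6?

Goran

With clues 1–2, Arjun, Nadia, Oren, Quinn, and Ravi are ruled out for seat 6.
So seat 6 is Goran.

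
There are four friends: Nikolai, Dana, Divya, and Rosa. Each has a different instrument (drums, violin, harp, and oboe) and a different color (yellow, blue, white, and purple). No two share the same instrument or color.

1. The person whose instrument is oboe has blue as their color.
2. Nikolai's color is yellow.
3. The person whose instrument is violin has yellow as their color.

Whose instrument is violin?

Nikolai

With clues 1–3, Dana, Divya, and Rosa are impossible for the one with instrument violin.
That leaves Nikolai.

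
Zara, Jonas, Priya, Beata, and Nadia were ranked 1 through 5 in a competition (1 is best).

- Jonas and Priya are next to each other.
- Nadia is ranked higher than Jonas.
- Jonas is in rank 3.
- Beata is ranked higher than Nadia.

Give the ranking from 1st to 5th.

Beata, Nadia, Jonas, Priya, Zara

From clues 1–2: Nadia is in {1,2,3}.
From clues 1–3: Jonas → rank 3.
From clues 1–4: Beata → rank 1, Nadia → rank 2, Priya → rank 4, Zara → rank 5.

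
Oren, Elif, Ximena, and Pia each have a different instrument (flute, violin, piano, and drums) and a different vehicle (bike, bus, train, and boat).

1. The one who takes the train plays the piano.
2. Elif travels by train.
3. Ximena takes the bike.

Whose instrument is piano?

Elif

With clues 1–2, Oren, Pia, and Ximena are impossible for the one with instrument piano.
That leaves Elif.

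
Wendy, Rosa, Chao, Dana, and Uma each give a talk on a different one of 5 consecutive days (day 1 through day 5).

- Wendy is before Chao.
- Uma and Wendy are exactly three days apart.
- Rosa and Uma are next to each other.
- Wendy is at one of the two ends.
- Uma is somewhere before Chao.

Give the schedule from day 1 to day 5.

Wendy, Dana, Rosa, Uma, Chao

From clue 1: Wendy is in {1,2,3,4}.
From clues 1–2: Wendy is in {1,2,4}.
From clues 1–4: Wendy → day 1, Uma → day 4.
From clues 1–5: Dana → day 2, Rosa → day 3, Chao → day 5.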